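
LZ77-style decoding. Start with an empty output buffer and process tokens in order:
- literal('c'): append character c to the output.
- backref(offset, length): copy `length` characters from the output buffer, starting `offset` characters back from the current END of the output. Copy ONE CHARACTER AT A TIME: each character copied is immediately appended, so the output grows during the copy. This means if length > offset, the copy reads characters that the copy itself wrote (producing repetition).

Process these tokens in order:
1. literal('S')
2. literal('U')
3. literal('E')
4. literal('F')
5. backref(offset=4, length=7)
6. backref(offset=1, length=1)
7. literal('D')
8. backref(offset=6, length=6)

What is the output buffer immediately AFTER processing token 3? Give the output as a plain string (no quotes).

Answer: SUE

Derivation:
Token 1: literal('S'). Output: "S"
Token 2: literal('U'). Output: "SU"
Token 3: literal('E'). Output: "SUE"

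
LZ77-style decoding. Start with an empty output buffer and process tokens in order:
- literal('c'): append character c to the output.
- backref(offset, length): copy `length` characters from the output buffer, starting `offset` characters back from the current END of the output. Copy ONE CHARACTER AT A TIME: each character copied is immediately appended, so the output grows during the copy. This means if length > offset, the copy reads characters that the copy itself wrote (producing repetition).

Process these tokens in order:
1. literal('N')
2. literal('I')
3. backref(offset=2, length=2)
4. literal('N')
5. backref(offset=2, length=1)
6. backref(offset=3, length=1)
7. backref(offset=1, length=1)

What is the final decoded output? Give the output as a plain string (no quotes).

Token 1: literal('N'). Output: "N"
Token 2: literal('I'). Output: "NI"
Token 3: backref(off=2, len=2). Copied 'NI' from pos 0. Output: "NINI"
Token 4: literal('N'). Output: "NININ"
Token 5: backref(off=2, len=1). Copied 'I' from pos 3. Output: "NININI"
Token 6: backref(off=3, len=1). Copied 'I' from pos 3. Output: "NININII"
Token 7: backref(off=1, len=1). Copied 'I' from pos 6. Output: "NININIII"

Answer: NININIII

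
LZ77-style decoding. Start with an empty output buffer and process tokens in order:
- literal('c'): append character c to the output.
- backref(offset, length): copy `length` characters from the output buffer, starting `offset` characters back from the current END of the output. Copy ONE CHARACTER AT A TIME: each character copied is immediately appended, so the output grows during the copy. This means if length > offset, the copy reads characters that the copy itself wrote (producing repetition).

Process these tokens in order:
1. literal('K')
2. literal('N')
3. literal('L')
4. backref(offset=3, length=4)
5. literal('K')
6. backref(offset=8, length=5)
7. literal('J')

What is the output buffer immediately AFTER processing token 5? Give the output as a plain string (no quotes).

Token 1: literal('K'). Output: "K"
Token 2: literal('N'). Output: "KN"
Token 3: literal('L'). Output: "KNL"
Token 4: backref(off=3, len=4) (overlapping!). Copied 'KNLK' from pos 0. Output: "KNLKNLK"
Token 5: literal('K'). Output: "KNLKNLKK"

Answer: KNLKNLKK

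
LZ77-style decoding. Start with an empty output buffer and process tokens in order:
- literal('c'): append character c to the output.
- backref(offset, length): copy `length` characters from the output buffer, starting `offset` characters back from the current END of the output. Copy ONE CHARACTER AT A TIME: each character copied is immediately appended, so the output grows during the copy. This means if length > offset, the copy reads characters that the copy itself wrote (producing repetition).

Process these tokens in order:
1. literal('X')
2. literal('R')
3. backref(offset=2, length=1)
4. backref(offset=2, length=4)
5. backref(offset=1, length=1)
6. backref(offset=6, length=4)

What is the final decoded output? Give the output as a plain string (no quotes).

Answer: XRXRXRXXXRXR

Derivation:
Token 1: literal('X'). Output: "X"
Token 2: literal('R'). Output: "XR"
Token 3: backref(off=2, len=1). Copied 'X' from pos 0. Output: "XRX"
Token 4: backref(off=2, len=4) (overlapping!). Copied 'RXRX' from pos 1. Output: "XRXRXRX"
Token 5: backref(off=1, len=1). Copied 'X' from pos 6. Output: "XRXRXRXX"
Token 6: backref(off=6, len=4). Copied 'XRXR' from pos 2. Output: "XRXRXRXXXRXR"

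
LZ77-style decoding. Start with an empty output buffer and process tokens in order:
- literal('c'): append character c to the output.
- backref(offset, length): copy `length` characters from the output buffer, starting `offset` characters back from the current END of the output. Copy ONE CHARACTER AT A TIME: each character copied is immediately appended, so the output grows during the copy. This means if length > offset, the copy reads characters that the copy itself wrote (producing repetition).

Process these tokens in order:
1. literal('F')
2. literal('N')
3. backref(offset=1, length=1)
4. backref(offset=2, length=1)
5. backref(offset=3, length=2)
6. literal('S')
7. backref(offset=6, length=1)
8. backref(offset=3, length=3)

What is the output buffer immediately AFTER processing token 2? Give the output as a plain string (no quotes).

Answer: FN

Derivation:
Token 1: literal('F'). Output: "F"
Token 2: literal('N'). Output: "FN"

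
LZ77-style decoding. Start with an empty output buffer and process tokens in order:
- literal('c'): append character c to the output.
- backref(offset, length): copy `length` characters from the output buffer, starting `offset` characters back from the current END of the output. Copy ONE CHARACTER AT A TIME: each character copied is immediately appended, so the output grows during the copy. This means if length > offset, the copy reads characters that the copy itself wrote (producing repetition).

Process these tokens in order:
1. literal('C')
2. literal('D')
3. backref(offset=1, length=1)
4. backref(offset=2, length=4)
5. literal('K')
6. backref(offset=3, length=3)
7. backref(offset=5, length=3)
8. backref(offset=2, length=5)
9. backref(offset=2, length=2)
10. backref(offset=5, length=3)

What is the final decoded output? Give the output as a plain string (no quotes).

Token 1: literal('C'). Output: "C"
Token 2: literal('D'). Output: "CD"
Token 3: backref(off=1, len=1). Copied 'D' from pos 1. Output: "CDD"
Token 4: backref(off=2, len=4) (overlapping!). Copied 'DDDD' from pos 1. Output: "CDDDDDD"
Token 5: literal('K'). Output: "CDDDDDDK"
Token 6: backref(off=3, len=3). Copied 'DDK' from pos 5. Output: "CDDDDDDKDDK"
Token 7: backref(off=5, len=3). Copied 'DKD' from pos 6. Output: "CDDDDDDKDDKDKD"
Token 8: backref(off=2, len=5) (overlapping!). Copied 'KDKDK' from pos 12. Output: "CDDDDDDKDDKDKDKDKDK"
Token 9: backref(off=2, len=2). Copied 'DK' from pos 17. Output: "CDDDDDDKDDKDKDKDKDKDK"
Token 10: backref(off=5, len=3). Copied 'KDK' from pos 16. Output: "CDDDDDDKDDKDKDKDKDKDKKDK"

Answer: CDDDDDDKDDKDKDKDKDKDKKDK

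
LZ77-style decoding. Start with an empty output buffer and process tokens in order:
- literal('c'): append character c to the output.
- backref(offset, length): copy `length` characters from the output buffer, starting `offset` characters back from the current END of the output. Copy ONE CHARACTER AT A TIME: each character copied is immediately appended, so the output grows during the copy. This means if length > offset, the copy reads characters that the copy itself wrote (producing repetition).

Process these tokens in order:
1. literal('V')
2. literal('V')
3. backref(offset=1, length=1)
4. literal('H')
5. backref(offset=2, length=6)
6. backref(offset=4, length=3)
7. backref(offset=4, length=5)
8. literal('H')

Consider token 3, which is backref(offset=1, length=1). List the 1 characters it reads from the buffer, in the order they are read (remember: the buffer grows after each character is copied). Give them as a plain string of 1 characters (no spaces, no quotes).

Answer: V

Derivation:
Token 1: literal('V'). Output: "V"
Token 2: literal('V'). Output: "VV"
Token 3: backref(off=1, len=1). Buffer before: "VV" (len 2)
  byte 1: read out[1]='V', append. Buffer now: "VVV"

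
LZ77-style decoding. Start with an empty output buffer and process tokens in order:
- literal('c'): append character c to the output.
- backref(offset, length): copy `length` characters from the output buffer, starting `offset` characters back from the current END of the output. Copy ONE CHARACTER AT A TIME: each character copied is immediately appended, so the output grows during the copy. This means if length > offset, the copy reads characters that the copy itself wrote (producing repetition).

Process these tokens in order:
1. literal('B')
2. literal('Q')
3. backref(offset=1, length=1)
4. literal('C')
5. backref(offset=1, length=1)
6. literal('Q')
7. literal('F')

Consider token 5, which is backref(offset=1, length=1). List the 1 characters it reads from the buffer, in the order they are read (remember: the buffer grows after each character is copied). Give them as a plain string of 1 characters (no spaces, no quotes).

Token 1: literal('B'). Output: "B"
Token 2: literal('Q'). Output: "BQ"
Token 3: backref(off=1, len=1). Copied 'Q' from pos 1. Output: "BQQ"
Token 4: literal('C'). Output: "BQQC"
Token 5: backref(off=1, len=1). Buffer before: "BQQC" (len 4)
  byte 1: read out[3]='C', append. Buffer now: "BQQCC"

Answer: C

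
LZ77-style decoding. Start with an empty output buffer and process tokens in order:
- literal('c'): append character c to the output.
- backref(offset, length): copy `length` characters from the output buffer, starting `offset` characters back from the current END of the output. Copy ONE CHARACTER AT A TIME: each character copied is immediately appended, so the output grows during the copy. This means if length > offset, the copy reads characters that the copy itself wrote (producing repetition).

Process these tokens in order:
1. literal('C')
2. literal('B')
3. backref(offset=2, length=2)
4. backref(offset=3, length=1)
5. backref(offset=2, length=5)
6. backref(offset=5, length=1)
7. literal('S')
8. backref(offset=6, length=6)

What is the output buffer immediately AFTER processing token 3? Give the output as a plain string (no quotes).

Token 1: literal('C'). Output: "C"
Token 2: literal('B'). Output: "CB"
Token 3: backref(off=2, len=2). Copied 'CB' from pos 0. Output: "CBCB"

Answer: CBCB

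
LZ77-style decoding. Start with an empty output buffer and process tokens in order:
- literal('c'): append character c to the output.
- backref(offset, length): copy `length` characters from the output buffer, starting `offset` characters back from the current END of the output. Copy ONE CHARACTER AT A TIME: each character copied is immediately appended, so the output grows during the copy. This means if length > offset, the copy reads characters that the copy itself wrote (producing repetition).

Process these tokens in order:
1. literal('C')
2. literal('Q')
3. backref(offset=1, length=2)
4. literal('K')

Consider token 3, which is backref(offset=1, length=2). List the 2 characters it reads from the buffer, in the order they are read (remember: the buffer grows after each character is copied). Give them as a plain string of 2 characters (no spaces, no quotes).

Token 1: literal('C'). Output: "C"
Token 2: literal('Q'). Output: "CQ"
Token 3: backref(off=1, len=2). Buffer before: "CQ" (len 2)
  byte 1: read out[1]='Q', append. Buffer now: "CQQ"
  byte 2: read out[2]='Q', append. Buffer now: "CQQQ"

Answer: QQ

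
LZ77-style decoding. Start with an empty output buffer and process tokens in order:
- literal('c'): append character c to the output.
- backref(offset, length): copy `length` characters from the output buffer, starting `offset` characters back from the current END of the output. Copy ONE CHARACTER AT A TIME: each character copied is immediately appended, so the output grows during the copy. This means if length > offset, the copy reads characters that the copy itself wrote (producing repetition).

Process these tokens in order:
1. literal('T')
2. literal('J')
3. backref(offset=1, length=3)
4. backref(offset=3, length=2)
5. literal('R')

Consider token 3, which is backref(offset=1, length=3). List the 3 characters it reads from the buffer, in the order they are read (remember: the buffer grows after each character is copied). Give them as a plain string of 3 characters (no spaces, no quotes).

Token 1: literal('T'). Output: "T"
Token 2: literal('J'). Output: "TJ"
Token 3: backref(off=1, len=3). Buffer before: "TJ" (len 2)
  byte 1: read out[1]='J', append. Buffer now: "TJJ"
  byte 2: read out[2]='J', append. Buffer now: "TJJJ"
  byte 3: read out[3]='J', append. Buffer now: "TJJJJ"

Answer: JJJ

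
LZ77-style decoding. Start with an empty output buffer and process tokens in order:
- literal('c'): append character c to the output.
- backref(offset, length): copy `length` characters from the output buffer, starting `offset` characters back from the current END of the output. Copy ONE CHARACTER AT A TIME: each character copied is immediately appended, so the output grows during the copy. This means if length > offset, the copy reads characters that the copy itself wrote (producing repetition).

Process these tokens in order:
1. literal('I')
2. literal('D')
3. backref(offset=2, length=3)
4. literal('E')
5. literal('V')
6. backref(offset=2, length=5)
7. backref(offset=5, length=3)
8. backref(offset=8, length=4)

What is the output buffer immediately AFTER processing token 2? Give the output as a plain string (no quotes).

Token 1: literal('I'). Output: "I"
Token 2: literal('D'). Output: "ID"

Answer: ID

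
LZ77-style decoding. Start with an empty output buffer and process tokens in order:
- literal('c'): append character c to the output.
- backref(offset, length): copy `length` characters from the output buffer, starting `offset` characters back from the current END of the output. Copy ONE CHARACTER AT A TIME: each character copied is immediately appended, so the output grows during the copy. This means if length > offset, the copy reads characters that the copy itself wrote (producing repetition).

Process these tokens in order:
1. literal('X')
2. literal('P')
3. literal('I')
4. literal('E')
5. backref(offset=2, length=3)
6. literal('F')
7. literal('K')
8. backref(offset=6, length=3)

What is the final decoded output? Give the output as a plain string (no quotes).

Token 1: literal('X'). Output: "X"
Token 2: literal('P'). Output: "XP"
Token 3: literal('I'). Output: "XPI"
Token 4: literal('E'). Output: "XPIE"
Token 5: backref(off=2, len=3) (overlapping!). Copied 'IEI' from pos 2. Output: "XPIEIEI"
Token 6: literal('F'). Output: "XPIEIEIF"
Token 7: literal('K'). Output: "XPIEIEIFK"
Token 8: backref(off=6, len=3). Copied 'EIE' from pos 3. Output: "XPIEIEIFKEIE"

Answer: XPIEIEIFKEIE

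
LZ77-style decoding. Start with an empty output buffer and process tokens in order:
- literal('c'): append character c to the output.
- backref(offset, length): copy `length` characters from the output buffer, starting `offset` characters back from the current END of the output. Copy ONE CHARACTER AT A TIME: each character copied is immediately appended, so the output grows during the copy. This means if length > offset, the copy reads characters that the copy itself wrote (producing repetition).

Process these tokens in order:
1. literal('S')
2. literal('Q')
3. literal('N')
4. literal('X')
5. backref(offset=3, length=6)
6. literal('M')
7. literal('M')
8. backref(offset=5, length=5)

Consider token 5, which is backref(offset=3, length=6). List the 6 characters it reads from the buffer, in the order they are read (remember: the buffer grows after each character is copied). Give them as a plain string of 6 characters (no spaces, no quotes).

Token 1: literal('S'). Output: "S"
Token 2: literal('Q'). Output: "SQ"
Token 3: literal('N'). Output: "SQN"
Token 4: literal('X'). Output: "SQNX"
Token 5: backref(off=3, len=6). Buffer before: "SQNX" (len 4)
  byte 1: read out[1]='Q', append. Buffer now: "SQNXQ"
  byte 2: read out[2]='N', append. Buffer now: "SQNXQN"
  byte 3: read out[3]='X', append. Buffer now: "SQNXQNX"
  byte 4: read out[4]='Q', append. Buffer now: "SQNXQNXQ"
  byte 5: read out[5]='N', append. Buffer now: "SQNXQNXQN"
  byte 6: read out[6]='X', append. Buffer now: "SQNXQNXQNX"

Answer: QNXQNX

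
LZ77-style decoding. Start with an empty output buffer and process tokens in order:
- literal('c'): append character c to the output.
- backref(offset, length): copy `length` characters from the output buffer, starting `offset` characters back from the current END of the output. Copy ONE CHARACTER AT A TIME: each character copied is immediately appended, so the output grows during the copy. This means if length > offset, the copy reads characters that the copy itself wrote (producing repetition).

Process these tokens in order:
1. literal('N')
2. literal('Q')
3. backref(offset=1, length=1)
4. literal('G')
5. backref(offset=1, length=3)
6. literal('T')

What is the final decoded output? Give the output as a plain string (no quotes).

Token 1: literal('N'). Output: "N"
Token 2: literal('Q'). Output: "NQ"
Token 3: backref(off=1, len=1). Copied 'Q' from pos 1. Output: "NQQ"
Token 4: literal('G'). Output: "NQQG"
Token 5: backref(off=1, len=3) (overlapping!). Copied 'GGG' from pos 3. Output: "NQQGGGG"
Token 6: literal('T'). Output: "NQQGGGGT"

Answer: NQQGGGGT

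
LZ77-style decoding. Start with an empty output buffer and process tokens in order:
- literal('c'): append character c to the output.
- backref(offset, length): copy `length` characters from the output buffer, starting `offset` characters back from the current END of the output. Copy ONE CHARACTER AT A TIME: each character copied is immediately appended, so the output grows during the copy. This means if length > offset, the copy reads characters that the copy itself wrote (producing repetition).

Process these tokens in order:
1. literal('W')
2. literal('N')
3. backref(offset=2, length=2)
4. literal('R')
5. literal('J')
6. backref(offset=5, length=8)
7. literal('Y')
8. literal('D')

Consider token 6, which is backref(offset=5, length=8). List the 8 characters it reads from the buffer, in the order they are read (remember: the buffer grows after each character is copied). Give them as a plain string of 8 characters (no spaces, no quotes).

Answer: NWNRJNWN

Derivation:
Token 1: literal('W'). Output: "W"
Token 2: literal('N'). Output: "WN"
Token 3: backref(off=2, len=2). Copied 'WN' from pos 0. Output: "WNWN"
Token 4: literal('R'). Output: "WNWNR"
Token 5: literal('J'). Output: "WNWNRJ"
Token 6: backref(off=5, len=8). Buffer before: "WNWNRJ" (len 6)
  byte 1: read out[1]='N', append. Buffer now: "WNWNRJN"
  byte 2: read out[2]='W', append. Buffer now: "WNWNRJNW"
  byte 3: read out[3]='N', append. Buffer now: "WNWNRJNWN"
  byte 4: read out[4]='R', append. Buffer now: "WNWNRJNWNR"
  byte 5: read out[5]='J', append. Buffer now: "WNWNRJNWNRJ"
  byte 6: read out[6]='N', append. Buffer now: "WNWNRJNWNRJN"
  byte 7: read out[7]='W', append. Buffer now: "WNWNRJNWNRJNW"
  byte 8: read out[8]='N', append. Buffer now: "WNWNRJNWNRJNWN"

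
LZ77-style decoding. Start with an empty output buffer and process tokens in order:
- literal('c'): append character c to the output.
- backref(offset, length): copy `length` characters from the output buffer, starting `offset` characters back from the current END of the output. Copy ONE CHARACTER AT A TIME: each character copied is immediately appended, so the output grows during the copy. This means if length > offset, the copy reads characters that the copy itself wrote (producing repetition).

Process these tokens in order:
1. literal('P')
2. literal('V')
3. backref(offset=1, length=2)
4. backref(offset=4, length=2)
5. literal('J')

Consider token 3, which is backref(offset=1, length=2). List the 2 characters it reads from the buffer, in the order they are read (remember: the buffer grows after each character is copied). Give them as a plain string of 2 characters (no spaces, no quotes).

Answer: VV

Derivation:
Token 1: literal('P'). Output: "P"
Token 2: literal('V'). Output: "PV"
Token 3: backref(off=1, len=2). Buffer before: "PV" (len 2)
  byte 1: read out[1]='V', append. Buffer now: "PVV"
  byte 2: read out[2]='V', append. Buffer now: "PVVV"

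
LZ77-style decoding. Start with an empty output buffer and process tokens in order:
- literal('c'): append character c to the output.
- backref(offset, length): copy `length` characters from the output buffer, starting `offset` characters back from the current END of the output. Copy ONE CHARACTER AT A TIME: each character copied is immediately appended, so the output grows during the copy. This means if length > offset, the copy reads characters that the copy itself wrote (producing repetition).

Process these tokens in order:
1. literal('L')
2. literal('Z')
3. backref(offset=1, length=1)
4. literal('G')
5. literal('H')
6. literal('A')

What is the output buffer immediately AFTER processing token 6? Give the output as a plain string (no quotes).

Answer: LZZGHA

Derivation:
Token 1: literal('L'). Output: "L"
Token 2: literal('Z'). Output: "LZ"
Token 3: backref(off=1, len=1). Copied 'Z' from pos 1. Output: "LZZ"
Token 4: literal('G'). Output: "LZZG"
Token 5: literal('H'). Output: "LZZGH"
Token 6: literal('A'). Output: "LZZGHA"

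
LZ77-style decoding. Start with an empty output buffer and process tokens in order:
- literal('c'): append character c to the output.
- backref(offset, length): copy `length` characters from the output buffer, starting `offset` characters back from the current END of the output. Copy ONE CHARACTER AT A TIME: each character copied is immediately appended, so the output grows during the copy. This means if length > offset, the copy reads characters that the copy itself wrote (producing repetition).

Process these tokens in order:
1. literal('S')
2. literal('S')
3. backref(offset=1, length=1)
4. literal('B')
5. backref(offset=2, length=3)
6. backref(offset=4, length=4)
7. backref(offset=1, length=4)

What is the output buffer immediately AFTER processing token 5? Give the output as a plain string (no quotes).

Answer: SSSBSBS

Derivation:
Token 1: literal('S'). Output: "S"
Token 2: literal('S'). Output: "SS"
Token 3: backref(off=1, len=1). Copied 'S' from pos 1. Output: "SSS"
Token 4: literal('B'). Output: "SSSB"
Token 5: backref(off=2, len=3) (overlapping!). Copied 'SBS' from pos 2. Output: "SSSBSBS"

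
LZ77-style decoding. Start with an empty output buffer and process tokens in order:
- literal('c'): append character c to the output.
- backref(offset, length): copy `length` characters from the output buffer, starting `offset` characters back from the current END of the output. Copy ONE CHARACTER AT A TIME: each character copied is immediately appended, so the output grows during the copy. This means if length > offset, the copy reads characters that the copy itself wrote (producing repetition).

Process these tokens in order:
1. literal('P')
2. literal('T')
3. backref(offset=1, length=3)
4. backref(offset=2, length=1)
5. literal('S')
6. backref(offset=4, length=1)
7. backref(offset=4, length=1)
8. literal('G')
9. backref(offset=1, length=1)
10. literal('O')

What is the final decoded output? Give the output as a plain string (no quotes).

Token 1: literal('P'). Output: "P"
Token 2: literal('T'). Output: "PT"
Token 3: backref(off=1, len=3) (overlapping!). Copied 'TTT' from pos 1. Output: "PTTTT"
Token 4: backref(off=2, len=1). Copied 'T' from pos 3. Output: "PTTTTT"
Token 5: literal('S'). Output: "PTTTTTS"
Token 6: backref(off=4, len=1). Copied 'T' from pos 3. Output: "PTTTTTST"
Token 7: backref(off=4, len=1). Copied 'T' from pos 4. Output: "PTTTTTSTT"
Token 8: literal('G'). Output: "PTTTTTSTTG"
Token 9: backref(off=1, len=1). Copied 'G' from pos 9. Output: "PTTTTTSTTGG"
Token 10: literal('O'). Output: "PTTTTTSTTGGO"

Answer: PTTTTTSTTGGO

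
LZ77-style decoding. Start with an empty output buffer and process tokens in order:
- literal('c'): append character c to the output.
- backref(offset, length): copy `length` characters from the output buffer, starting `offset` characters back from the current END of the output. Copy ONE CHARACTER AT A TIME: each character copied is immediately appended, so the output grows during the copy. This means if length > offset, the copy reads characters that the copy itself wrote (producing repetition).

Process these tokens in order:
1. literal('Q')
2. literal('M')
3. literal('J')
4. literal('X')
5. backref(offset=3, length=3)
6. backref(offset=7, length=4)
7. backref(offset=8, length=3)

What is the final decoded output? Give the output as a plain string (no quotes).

Answer: QMJXMJXQMJXXMJ

Derivation:
Token 1: literal('Q'). Output: "Q"
Token 2: literal('M'). Output: "QM"
Token 3: literal('J'). Output: "QMJ"
Token 4: literal('X'). Output: "QMJX"
Token 5: backref(off=3, len=3). Copied 'MJX' from pos 1. Output: "QMJXMJX"
Token 6: backref(off=7, len=4). Copied 'QMJX' from pos 0. Output: "QMJXMJXQMJX"
Token 7: backref(off=8, len=3). Copied 'XMJ' from pos 3. Output: "QMJXMJXQMJXXMJ"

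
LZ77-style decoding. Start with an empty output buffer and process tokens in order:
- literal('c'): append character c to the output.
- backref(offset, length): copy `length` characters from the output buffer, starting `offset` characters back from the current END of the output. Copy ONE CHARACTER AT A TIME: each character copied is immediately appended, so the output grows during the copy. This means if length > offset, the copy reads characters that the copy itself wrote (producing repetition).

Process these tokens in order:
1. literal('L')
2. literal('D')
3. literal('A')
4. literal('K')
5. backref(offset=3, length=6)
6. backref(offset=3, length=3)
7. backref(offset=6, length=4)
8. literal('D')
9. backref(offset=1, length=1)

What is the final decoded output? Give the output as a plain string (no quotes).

Token 1: literal('L'). Output: "L"
Token 2: literal('D'). Output: "LD"
Token 3: literal('A'). Output: "LDA"
Token 4: literal('K'). Output: "LDAK"
Token 5: backref(off=3, len=6) (overlapping!). Copied 'DAKDAK' from pos 1. Output: "LDAKDAKDAK"
Token 6: backref(off=3, len=3). Copied 'DAK' from pos 7. Output: "LDAKDAKDAKDAK"
Token 7: backref(off=6, len=4). Copied 'DAKD' from pos 7. Output: "LDAKDAKDAKDAKDAKD"
Token 8: literal('D'). Output: "LDAKDAKDAKDAKDAKDD"
Token 9: backref(off=1, len=1). Copied 'D' from pos 17. Output: "LDAKDAKDAKDAKDAKDDD"

Answer: LDAKDAKDAKDAKDAKDDD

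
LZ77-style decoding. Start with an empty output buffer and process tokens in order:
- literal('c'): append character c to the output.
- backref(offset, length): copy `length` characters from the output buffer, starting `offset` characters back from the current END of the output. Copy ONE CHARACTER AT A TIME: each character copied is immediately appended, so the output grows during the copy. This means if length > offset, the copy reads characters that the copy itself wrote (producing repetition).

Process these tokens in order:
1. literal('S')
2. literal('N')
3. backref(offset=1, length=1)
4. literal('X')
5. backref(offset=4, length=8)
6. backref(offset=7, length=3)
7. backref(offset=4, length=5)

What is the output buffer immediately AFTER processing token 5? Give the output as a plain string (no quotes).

Token 1: literal('S'). Output: "S"
Token 2: literal('N'). Output: "SN"
Token 3: backref(off=1, len=1). Copied 'N' from pos 1. Output: "SNN"
Token 4: literal('X'). Output: "SNNX"
Token 5: backref(off=4, len=8) (overlapping!). Copied 'SNNXSNNX' from pos 0. Output: "SNNXSNNXSNNX"

Answer: SNNXSNNXSNNX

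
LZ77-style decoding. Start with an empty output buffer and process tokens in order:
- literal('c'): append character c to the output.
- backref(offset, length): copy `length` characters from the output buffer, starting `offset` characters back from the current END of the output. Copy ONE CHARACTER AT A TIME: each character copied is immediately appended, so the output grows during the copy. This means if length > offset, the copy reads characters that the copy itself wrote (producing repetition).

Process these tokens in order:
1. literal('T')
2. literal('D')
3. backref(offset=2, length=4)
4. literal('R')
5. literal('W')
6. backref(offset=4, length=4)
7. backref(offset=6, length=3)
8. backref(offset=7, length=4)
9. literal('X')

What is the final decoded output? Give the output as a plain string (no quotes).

Answer: TDTDTDRWTDRWRWTTDRWX

Derivation:
Token 1: literal('T'). Output: "T"
Token 2: literal('D'). Output: "TD"
Token 3: backref(off=2, len=4) (overlapping!). Copied 'TDTD' from pos 0. Output: "TDTDTD"
Token 4: literal('R'). Output: "TDTDTDR"
Token 5: literal('W'). Output: "TDTDTDRW"
Token 6: backref(off=4, len=4). Copied 'TDRW' from pos 4. Output: "TDTDTDRWTDRW"
Token 7: backref(off=6, len=3). Copied 'RWT' from pos 6. Output: "TDTDTDRWTDRWRWT"
Token 8: backref(off=7, len=4). Copied 'TDRW' from pos 8. Output: "TDTDTDRWTDRWRWTTDRW"
Token 9: literal('X'). Output: "TDTDTDRWTDRWRWTTDRWX"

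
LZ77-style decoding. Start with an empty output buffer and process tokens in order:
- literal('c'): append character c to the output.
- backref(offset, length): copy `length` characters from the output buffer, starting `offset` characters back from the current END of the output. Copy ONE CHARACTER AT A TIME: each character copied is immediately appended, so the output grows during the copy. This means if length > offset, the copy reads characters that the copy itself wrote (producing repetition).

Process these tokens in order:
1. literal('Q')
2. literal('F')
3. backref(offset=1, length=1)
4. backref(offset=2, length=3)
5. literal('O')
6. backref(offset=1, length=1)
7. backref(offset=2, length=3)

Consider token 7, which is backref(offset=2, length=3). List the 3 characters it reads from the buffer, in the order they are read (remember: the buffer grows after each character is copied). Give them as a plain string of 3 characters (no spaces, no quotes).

Token 1: literal('Q'). Output: "Q"
Token 2: literal('F'). Output: "QF"
Token 3: backref(off=1, len=1). Copied 'F' from pos 1. Output: "QFF"
Token 4: backref(off=2, len=3) (overlapping!). Copied 'FFF' from pos 1. Output: "QFFFFF"
Token 5: literal('O'). Output: "QFFFFFO"
Token 6: backref(off=1, len=1). Copied 'O' from pos 6. Output: "QFFFFFOO"
Token 7: backref(off=2, len=3). Buffer before: "QFFFFFOO" (len 8)
  byte 1: read out[6]='O', append. Buffer now: "QFFFFFOOO"
  byte 2: read out[7]='O', append. Buffer now: "QFFFFFOOOO"
  byte 3: read out[8]='O', append. Buffer now: "QFFFFFOOOOO"

Answer: OOO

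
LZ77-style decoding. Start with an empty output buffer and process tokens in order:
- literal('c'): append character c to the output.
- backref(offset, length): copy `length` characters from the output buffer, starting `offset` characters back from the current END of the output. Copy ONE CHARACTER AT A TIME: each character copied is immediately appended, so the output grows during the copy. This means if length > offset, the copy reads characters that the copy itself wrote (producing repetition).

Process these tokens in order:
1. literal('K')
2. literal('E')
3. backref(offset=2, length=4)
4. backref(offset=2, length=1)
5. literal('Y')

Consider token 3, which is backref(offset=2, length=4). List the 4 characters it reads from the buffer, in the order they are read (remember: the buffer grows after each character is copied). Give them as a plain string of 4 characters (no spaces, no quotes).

Token 1: literal('K'). Output: "K"
Token 2: literal('E'). Output: "KE"
Token 3: backref(off=2, len=4). Buffer before: "KE" (len 2)
  byte 1: read out[0]='K', append. Buffer now: "KEK"
  byte 2: read out[1]='E', append. Buffer now: "KEKE"
  byte 3: read out[2]='K', append. Buffer now: "KEKEK"
  byte 4: read out[3]='E', append. Buffer now: "KEKEKE"

Answer: KEKE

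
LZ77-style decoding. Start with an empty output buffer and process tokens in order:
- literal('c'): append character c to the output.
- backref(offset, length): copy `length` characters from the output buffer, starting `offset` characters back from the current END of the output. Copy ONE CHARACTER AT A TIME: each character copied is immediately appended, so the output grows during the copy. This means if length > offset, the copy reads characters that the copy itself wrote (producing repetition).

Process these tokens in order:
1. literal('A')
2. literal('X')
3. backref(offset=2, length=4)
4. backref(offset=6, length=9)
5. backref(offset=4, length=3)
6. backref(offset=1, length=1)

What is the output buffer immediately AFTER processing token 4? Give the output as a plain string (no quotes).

Token 1: literal('A'). Output: "A"
Token 2: literal('X'). Output: "AX"
Token 3: backref(off=2, len=4) (overlapping!). Copied 'AXAX' from pos 0. Output: "AXAXAX"
Token 4: backref(off=6, len=9) (overlapping!). Copied 'AXAXAXAXA' from pos 0. Output: "AXAXAXAXAXAXAXA"

Answer: AXAXAXAXAXAXAXA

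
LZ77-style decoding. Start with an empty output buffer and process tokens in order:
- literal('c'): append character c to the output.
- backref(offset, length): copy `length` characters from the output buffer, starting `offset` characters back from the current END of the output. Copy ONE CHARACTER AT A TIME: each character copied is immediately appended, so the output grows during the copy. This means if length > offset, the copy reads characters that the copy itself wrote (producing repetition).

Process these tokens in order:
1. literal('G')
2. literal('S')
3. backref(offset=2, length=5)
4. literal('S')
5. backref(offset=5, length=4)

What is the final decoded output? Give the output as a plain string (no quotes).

Answer: GSGSGSGSSGSG

Derivation:
Token 1: literal('G'). Output: "G"
Token 2: literal('S'). Output: "GS"
Token 3: backref(off=2, len=5) (overlapping!). Copied 'GSGSG' from pos 0. Output: "GSGSGSG"
Token 4: literal('S'). Output: "GSGSGSGS"
Token 5: backref(off=5, len=4). Copied 'SGSG' from pos 3. Output: "GSGSGSGSSGSG"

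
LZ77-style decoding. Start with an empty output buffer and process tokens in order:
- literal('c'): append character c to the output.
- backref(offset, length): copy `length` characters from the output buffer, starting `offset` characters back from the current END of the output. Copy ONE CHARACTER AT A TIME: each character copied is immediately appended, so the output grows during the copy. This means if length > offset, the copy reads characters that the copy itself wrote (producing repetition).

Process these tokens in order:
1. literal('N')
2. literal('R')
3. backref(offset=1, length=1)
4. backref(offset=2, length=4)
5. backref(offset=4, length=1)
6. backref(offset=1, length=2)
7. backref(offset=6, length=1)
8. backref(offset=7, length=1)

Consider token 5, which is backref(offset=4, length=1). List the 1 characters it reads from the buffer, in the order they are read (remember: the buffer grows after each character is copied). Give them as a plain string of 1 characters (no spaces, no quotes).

Token 1: literal('N'). Output: "N"
Token 2: literal('R'). Output: "NR"
Token 3: backref(off=1, len=1). Copied 'R' from pos 1. Output: "NRR"
Token 4: backref(off=2, len=4) (overlapping!). Copied 'RRRR' from pos 1. Output: "NRRRRRR"
Token 5: backref(off=4, len=1). Buffer before: "NRRRRRR" (len 7)
  byte 1: read out[3]='R', append. Buffer now: "NRRRRRRR"

Answer: R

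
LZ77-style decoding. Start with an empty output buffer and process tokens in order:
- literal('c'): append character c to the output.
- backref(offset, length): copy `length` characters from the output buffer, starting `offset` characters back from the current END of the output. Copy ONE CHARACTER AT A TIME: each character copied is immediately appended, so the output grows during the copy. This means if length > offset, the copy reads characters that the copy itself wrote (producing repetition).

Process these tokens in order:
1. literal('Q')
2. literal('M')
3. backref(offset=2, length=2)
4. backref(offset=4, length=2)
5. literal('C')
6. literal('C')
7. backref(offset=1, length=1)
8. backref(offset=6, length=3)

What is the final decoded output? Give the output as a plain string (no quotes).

Token 1: literal('Q'). Output: "Q"
Token 2: literal('M'). Output: "QM"
Token 3: backref(off=2, len=2). Copied 'QM' from pos 0. Output: "QMQM"
Token 4: backref(off=4, len=2). Copied 'QM' from pos 0. Output: "QMQMQM"
Token 5: literal('C'). Output: "QMQMQMC"
Token 6: literal('C'). Output: "QMQMQMCC"
Token 7: backref(off=1, len=1). Copied 'C' from pos 7. Output: "QMQMQMCCC"
Token 8: backref(off=6, len=3). Copied 'MQM' from pos 3. Output: "QMQMQMCCCMQM"

Answer: QMQMQMCCCMQM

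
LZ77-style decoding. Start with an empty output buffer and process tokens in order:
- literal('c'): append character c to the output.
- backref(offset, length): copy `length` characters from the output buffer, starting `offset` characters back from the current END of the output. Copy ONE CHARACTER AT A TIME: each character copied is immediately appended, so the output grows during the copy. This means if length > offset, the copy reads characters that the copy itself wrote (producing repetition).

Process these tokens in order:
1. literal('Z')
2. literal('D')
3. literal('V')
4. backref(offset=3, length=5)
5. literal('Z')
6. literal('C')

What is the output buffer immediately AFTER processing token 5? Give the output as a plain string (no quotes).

Token 1: literal('Z'). Output: "Z"
Token 2: literal('D'). Output: "ZD"
Token 3: literal('V'). Output: "ZDV"
Token 4: backref(off=3, len=5) (overlapping!). Copied 'ZDVZD' from pos 0. Output: "ZDVZDVZD"
Token 5: literal('Z'). Output: "ZDVZDVZDZ"

Answer: ZDVZDVZDZ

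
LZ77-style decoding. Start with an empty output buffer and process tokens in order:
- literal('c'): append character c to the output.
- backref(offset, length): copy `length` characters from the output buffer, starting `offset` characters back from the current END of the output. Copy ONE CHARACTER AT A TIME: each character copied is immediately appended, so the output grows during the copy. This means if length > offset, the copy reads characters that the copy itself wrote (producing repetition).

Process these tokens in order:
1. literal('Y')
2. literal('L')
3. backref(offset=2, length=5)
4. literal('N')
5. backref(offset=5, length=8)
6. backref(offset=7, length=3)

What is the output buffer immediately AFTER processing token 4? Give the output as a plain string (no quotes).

Token 1: literal('Y'). Output: "Y"
Token 2: literal('L'). Output: "YL"
Token 3: backref(off=2, len=5) (overlapping!). Copied 'YLYLY' from pos 0. Output: "YLYLYLY"
Token 4: literal('N'). Output: "YLYLYLYN"

Answer: YLYLYLYN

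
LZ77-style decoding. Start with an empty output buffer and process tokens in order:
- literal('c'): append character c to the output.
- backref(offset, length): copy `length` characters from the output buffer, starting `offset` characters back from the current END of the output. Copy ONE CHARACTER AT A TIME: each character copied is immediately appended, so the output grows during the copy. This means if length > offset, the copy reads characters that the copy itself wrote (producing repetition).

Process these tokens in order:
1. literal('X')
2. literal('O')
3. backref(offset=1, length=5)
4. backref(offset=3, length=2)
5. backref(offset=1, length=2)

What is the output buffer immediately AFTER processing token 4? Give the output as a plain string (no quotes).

Answer: XOOOOOOOO

Derivation:
Token 1: literal('X'). Output: "X"
Token 2: literal('O'). Output: "XO"
Token 3: backref(off=1, len=5) (overlapping!). Copied 'OOOOO' from pos 1. Output: "XOOOOOO"
Token 4: backref(off=3, len=2). Copied 'OO' from pos 4. Output: "XOOOOOOOO"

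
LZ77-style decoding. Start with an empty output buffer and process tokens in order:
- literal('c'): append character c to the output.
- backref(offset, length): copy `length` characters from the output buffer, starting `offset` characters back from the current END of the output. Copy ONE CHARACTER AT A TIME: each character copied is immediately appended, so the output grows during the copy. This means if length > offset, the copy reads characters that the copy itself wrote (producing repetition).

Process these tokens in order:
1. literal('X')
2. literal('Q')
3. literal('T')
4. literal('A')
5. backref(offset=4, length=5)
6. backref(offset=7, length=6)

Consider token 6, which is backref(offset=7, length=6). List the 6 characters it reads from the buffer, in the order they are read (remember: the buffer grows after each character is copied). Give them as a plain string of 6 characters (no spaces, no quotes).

Token 1: literal('X'). Output: "X"
Token 2: literal('Q'). Output: "XQ"
Token 3: literal('T'). Output: "XQT"
Token 4: literal('A'). Output: "XQTA"
Token 5: backref(off=4, len=5) (overlapping!). Copied 'XQTAX' from pos 0. Output: "XQTAXQTAX"
Token 6: backref(off=7, len=6). Buffer before: "XQTAXQTAX" (len 9)
  byte 1: read out[2]='T', append. Buffer now: "XQTAXQTAXT"
  byte 2: read out[3]='A', append. Buffer now: "XQTAXQTAXTA"
  byte 3: read out[4]='X', append. Buffer now: "XQTAXQTAXTAX"
  byte 4: read out[5]='Q', append. Buffer now: "XQTAXQTAXTAXQ"
  byte 5: read out[6]='T', append. Buffer now: "XQTAXQTAXTAXQT"
  byte 6: read out[7]='A', append. Buffer now: "XQTAXQTAXTAXQTA"

Answer: TAXQTA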